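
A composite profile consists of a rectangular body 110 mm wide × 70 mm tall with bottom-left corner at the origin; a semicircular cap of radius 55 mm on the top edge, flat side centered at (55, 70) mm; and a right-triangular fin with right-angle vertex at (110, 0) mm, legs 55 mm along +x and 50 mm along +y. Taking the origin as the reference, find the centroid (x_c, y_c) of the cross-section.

rectangular body: A = 110 × 70 = 7700.00, centroid at (55.00, 35.00).
semicircular top: A = ½π·55² = 4751.66, centroid at (55.00, 93.34).
triangular fin: A = ½·55·50 = 1375.00, centroid at (128.33, 16.67).
ΣA = 13826.66 mm²
ΣAx_c = (7700.00)(55.00) + (4751.66)(55.00) + (1375.00)(128.33) = 861299.57 mm³
ΣAy_c = (7700.00)(35.00) + (4751.66)(93.34) + (1375.00)(16.67) = 735949.46 mm³
x_c = 861299.57 / 13826.66 = 62.29 mm
y_c = 735949.46 / 13826.66 = 53.23 mm

x_c = 62.29 mm, y_c = 53.23 mm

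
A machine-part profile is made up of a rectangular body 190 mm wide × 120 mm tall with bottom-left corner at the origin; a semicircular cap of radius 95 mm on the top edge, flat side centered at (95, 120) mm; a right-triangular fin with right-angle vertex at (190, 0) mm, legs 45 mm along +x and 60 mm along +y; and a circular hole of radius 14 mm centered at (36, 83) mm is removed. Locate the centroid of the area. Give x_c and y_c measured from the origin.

x_c = 99.90 mm, y_c = 95.91 mm

rectangular body: A = 190 × 120 = 22800.00, centroid at (95.00, 60.00).
semicircular top: A = ½π·95² = 14176.44, centroid at (95.00, 160.32).
triangular fin: A = ½·45·60 = 1350.00, centroid at (205.00, 20.00).
hole: A = −π·14² = -615.75, centroid at (36.00, 83.00).
ΣA = 37710.68 mm², ΣAx_c = 3767344.42 mm³, ΣAy_c = 3616648.33 mm³.
x_c = 3767344.42/37710.68 = 99.90 mm; y_c = 3616648.33/37710.68 = 95.91 mm.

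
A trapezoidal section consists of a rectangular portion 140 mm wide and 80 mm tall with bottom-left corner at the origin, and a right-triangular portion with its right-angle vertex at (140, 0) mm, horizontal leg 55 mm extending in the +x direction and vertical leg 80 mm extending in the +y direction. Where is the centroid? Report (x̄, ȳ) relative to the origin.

rectangular portion: A = 140 × 80 = 11200.00, centroid at (70.00, 40.00).
triangular portion: A = ½·55·80 = 2200.00, centroid at (158.33, 26.67).
ΣA = 13400.00 mm², ΣAx̄ = 1132333.33 mm³, ΣAȳ = 506666.67 mm³.
x̄ = 1132333.33/13400.00 = 84.50 mm; ȳ = 506666.67/13400.00 = 37.81 mm.

x̄ = 84.50 mm, ȳ = 37.81 mm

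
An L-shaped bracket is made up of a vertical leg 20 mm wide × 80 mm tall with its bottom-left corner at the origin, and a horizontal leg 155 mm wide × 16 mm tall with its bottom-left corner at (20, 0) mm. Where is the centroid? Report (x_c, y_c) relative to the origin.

vertical leg: A = 20 × 80 = 1600.00, centroid at (10.00, 40.00).
horizontal leg: A = 155 × 16 = 2480.00, centroid at (97.50, 8.00).
ΣA = 4080.00 mm², ΣAx_c = 257800.00 mm³, ΣAy_c = 83840.00 mm³.
x_c = 257800.00/4080.00 = 63.19 mm; y_c = 83840.00/4080.00 = 20.55 mm.

x_c = 63.19 mm, y_c = 20.55 mm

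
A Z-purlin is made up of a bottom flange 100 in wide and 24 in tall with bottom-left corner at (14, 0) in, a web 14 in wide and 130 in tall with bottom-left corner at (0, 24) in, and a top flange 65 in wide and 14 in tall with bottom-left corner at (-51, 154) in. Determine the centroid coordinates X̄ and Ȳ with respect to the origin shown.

X̄ = 29.14 in, Ȳ = 65.75 in

bottom flange: A = 100 × 24 = 2400.00, centroid at (64.00, 12.00).
web: A = 14 × 130 = 1820.00, centroid at (7.00, 89.00).
top flange: A = 65 × 14 = 910.00, centroid at (-18.50, 161.00).
ΣA = 5130.00 in², ΣAX̄ = 149505.00 in³, ΣAȲ = 337290.00 in³.
X̄ = 149505.00/5130.00 = 29.14 in; Ȳ = 337290.00/5130.00 = 65.75 in.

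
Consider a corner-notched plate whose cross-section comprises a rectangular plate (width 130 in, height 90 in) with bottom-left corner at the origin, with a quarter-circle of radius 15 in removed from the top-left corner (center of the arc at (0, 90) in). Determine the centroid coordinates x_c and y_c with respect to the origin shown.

x_c = 65.90 in, y_c = 44.41 in

plate: A = 130 × 90 = 11700.00, centroid at (65.00, 45.00).
removed quarter-circle: A = −¼π·15² = -176.71, centroid at (6.37, 83.63).
ΣA = 11523.29 in²
ΣAx_c = (11700.00)(65.00) + (-176.71)(6.37) = 759375.00 in³
ΣAy_c = (11700.00)(45.00) + (-176.71)(83.63) = 511720.69 in³
x_c = 759375.00 / 11523.29 = 65.90 in
y_c = 511720.69 / 11523.29 = 44.41 in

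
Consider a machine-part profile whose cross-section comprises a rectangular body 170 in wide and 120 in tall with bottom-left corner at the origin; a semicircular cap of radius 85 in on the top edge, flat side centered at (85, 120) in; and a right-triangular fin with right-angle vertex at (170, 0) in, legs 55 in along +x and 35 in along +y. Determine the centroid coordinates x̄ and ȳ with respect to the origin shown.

rectangular body: A = 170 × 120 = 20400.00, centroid at (85.00, 60.00).
semicircular top: A = ½π·85² = 11349.00, centroid at (85.00, 156.08).
triangular fin: A = ½·55·35 = 962.50, centroid at (188.33, 11.67).
ΣA = 32711.50 in², ΣAx̄ = 2879936.13 in³, ΣAȳ = 3006526.25 in³.
x̄ = 2879936.13/32711.50 = 88.04 in; ȳ = 3006526.25/32711.50 = 91.91 in.

x̄ = 88.04 in, ȳ = 91.91 in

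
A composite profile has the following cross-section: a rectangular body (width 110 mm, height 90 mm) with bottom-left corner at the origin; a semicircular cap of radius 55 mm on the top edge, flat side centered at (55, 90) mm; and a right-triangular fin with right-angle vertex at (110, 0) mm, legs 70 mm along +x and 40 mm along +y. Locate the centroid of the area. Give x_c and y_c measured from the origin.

rectangular body: A = 110 × 90 = 9900.00, centroid at (55.00, 45.00).
semicircular top: A = ½π·55² = 4751.66, centroid at (55.00, 113.34).
triangular fin: A = ½·70·40 = 1400.00, centroid at (133.33, 13.33).
ΣA = 16051.66 mm²
ΣAx_c = (9900.00)(55.00) + (4751.66)(55.00) + (1400.00)(133.33) = 992507.91 mm³
ΣAy_c = (9900.00)(45.00) + (4751.66)(113.34) + (1400.00)(13.33) = 1002732.63 mm³
x_c = 992507.91 / 16051.66 = 61.83 mm
y_c = 1002732.63 / 16051.66 = 62.47 mm

x_c = 61.83 mm, y_c = 62.47 mm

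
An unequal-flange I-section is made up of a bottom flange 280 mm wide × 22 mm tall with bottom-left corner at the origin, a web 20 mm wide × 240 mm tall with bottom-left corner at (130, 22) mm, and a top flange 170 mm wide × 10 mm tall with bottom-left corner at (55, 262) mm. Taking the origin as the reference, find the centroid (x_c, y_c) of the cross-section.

bottom flange: A = 280 × 22 = 6160.00, centroid at (140.00, 11.00).
web: A = 20 × 240 = 4800.00, centroid at (140.00, 142.00).
top flange: A = 170 × 10 = 1700.00, centroid at (140.00, 267.00).
ΣA = 12660.00 mm², ΣAx_c = 1772400.00 mm³, ΣAy_c = 1203260.00 mm³.
x_c = 1772400.00/12660.00 = 140.00 mm; y_c = 1203260.00/12660.00 = 95.04 mm.

x_c = 140.00 mm, y_c = 95.04 mm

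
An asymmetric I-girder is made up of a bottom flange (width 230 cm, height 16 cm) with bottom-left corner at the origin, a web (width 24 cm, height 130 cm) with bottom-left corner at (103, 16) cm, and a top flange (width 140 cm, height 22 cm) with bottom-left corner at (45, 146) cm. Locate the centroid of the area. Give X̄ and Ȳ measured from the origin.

bottom flange: A = 230 × 16 = 3680.00, centroid at (115.00, 8.00).
web: A = 24 × 130 = 3120.00, centroid at (115.00, 81.00).
top flange: A = 140 × 22 = 3080.00, centroid at (115.00, 157.00).
ΣA = 9880.00 cm², ΣAX̄ = 1136200.00 cm³, ΣAȲ = 765720.00 cm³.
X̄ = 1136200.00/9880.00 = 115.00 cm; Ȳ = 765720.00/9880.00 = 77.50 cm.

X̄ = 115.00 cm, Ȳ = 77.50 cm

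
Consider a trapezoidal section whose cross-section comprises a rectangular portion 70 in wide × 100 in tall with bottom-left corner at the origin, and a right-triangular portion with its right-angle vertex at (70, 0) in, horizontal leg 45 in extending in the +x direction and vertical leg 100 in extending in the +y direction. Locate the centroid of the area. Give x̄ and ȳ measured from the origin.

x̄ = 47.16 in, ȳ = 45.95 in

rectangular portion: A = 70 × 100 = 7000.00, centroid at (35.00, 50.00).
triangular portion: A = ½·45·100 = 2250.00, centroid at (85.00, 33.33).
ΣA = 9250.00 in²
ΣAx̄ = (7000.00)(35.00) + (2250.00)(85.00) = 436250.00 in³
ΣAȳ = (7000.00)(50.00) + (2250.00)(33.33) = 425000.00 in³
x̄ = 436250.00 / 9250.00 = 47.16 in
ȳ = 425000.00 / 9250.00 = 45.95 in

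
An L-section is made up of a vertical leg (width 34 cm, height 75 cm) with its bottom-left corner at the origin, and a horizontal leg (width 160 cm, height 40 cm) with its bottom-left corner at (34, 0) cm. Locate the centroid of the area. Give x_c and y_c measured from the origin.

vertical leg: A = 34 × 75 = 2550.00, centroid at (17.00, 37.50).
horizontal leg: A = 160 × 40 = 6400.00, centroid at (114.00, 20.00).
ΣA = 8950.00 cm²
ΣAx_c = (2550.00)(17.00) + (6400.00)(114.00) = 772950.00 cm³
ΣAy_c = (2550.00)(37.50) + (6400.00)(20.00) = 223625.00 cm³
x_c = 772950.00 / 8950.00 = 86.36 cm
y_c = 223625.00 / 8950.00 = 24.99 cm

x_c = 86.36 cm, y_c = 24.99 cm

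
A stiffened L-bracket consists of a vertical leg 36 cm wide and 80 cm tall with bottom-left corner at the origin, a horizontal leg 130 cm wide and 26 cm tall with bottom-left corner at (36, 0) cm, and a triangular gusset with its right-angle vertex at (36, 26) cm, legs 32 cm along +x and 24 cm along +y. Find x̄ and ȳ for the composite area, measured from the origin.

x̄ = 61.88 cm, ȳ = 25.92 cm

vertical leg: A = 36 × 80 = 2880.00, centroid at (18.00, 40.00).
horizontal leg: A = 130 × 26 = 3380.00, centroid at (101.00, 13.00).
gusset: A = ½·32·24 = 384.00, centroid at (46.67, 34.00).
ΣA = 6644.00 cm², ΣAx̄ = 411140.00 cm³, ΣAȳ = 172196.00 cm³.
x̄ = 411140.00/6644.00 = 61.88 cm; ȳ = 172196.00/6644.00 = 25.92 cm.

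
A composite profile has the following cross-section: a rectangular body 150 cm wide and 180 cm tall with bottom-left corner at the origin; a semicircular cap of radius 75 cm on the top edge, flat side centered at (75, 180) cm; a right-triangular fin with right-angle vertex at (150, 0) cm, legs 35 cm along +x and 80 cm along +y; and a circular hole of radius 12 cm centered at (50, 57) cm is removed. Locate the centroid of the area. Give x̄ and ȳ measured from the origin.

Part | A | x̄ᵢ | ȳᵢ | A·x̄ᵢ | A·ȳᵢ
rectangular body | 27000.00 | 75.00 | 90.00 | 2025000.00 | 2430000.00
semicircular top | 8835.73 | 75.00 | 211.83 | 662679.70 | 1871681.28
triangular fin | 1400.00 | 161.67 | 26.67 | 226333.33 | 37333.33
hole | -452.39 | 50.00 | 57.00 | -22619.47 | -25786.19
Σ | 36783.34 |  |  | 2891393.57 | 4313228.42
x̄ = 2891393.57 / 36783.34 = 78.61 cm
ȳ = 4313228.42 / 36783.34 = 117.26 cm

x̄ = 78.61 cm, ȳ = 117.26 cm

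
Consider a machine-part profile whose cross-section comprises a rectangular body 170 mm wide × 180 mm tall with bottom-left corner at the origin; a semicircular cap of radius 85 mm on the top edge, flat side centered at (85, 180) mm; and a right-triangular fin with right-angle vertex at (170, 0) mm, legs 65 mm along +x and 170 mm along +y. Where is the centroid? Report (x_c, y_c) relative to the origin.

x_c = 97.41 mm, y_c = 116.26 mm

rectangular body: A = 170 × 180 = 30600.00, centroid at (85.00, 90.00).
semicircular top: A = ½π·85² = 11349.00, centroid at (85.00, 216.08).
triangular fin: A = ½·65·170 = 5525.00, centroid at (191.67, 56.67).
ΣA = 47474.00 mm²
ΣAx_c = (30600.00)(85.00) + (11349.00)(85.00) + (5525.00)(191.67) = 4624623.63 mm³
ΣAy_c = (30600.00)(90.00) + (11349.00)(216.08) + (5525.00)(56.67) = 5519320.62 mm³
x_c = 4624623.63 / 47474.00 = 97.41 mm
y_c = 5519320.62 / 47474.00 = 116.26 mm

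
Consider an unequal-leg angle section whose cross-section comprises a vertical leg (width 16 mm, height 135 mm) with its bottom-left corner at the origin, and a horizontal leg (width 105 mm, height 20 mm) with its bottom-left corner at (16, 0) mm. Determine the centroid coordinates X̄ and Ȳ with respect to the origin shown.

vertical leg: A = 16 × 135 = 2160.00, centroid at (8.00, 67.50).
horizontal leg: A = 105 × 20 = 2100.00, centroid at (68.50, 10.00).
ΣA = 4260.00 mm², ΣAX̄ = 161130.00 mm³, ΣAȲ = 166800.00 mm³.
X̄ = 161130.00/4260.00 = 37.82 mm; Ȳ = 166800.00/4260.00 = 39.15 mm.

X̄ = 37.82 mm, Ȳ = 39.15 mm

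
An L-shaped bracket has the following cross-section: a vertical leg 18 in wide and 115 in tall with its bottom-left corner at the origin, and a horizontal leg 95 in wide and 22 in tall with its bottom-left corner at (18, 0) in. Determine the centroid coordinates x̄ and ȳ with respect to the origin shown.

vertical leg: A = 18 × 115 = 2070.00, centroid at (9.00, 57.50).
horizontal leg: A = 95 × 22 = 2090.00, centroid at (65.50, 11.00).
ΣA = 4160.00 in², ΣAx̄ = 155525.00 in³, ΣAȳ = 142015.00 in³.
x̄ = 155525.00/4160.00 = 37.39 in; ȳ = 142015.00/4160.00 = 34.14 in.

x̄ = 37.39 in, ȳ = 34.14 in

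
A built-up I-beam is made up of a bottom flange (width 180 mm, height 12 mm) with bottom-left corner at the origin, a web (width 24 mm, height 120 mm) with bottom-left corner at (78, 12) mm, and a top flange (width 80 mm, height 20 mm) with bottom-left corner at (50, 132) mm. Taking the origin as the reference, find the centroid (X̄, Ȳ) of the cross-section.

X̄ = 90.00 mm, Ȳ = 67.40 mm

Part | A | x̄ᵢ | ȳᵢ | A·x̄ᵢ | A·ȳᵢ
bottom flange | 2160.00 | 90.00 | 6.00 | 194400.00 | 12960.00
web | 2880.00 | 90.00 | 72.00 | 259200.00 | 207360.00
top flange | 1600.00 | 90.00 | 142.00 | 144000.00 | 227200.00
Σ | 6640.00 |  |  | 597600.00 | 447520.00
X̄ = 597600.00 / 6640.00 = 90.00 mm
Ȳ = 447520.00 / 6640.00 = 67.40 mm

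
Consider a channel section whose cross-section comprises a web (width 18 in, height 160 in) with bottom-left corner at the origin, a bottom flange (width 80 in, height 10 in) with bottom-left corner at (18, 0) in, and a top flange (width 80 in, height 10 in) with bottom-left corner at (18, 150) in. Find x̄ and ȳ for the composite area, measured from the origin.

x̄ = 26.50 in, ȳ = 80.00 in

web: A = 18 × 160 = 2880.00, centroid at (9.00, 80.00).
bottom flange: A = 80 × 10 = 800.00, centroid at (58.00, 5.00).
top flange: A = 80 × 10 = 800.00, centroid at (58.00, 155.00).
ΣA = 4480.00 in²
ΣAx̄ = (2880.00)(9.00) + (800.00)(58.00) + (800.00)(58.00) = 118720.00 in³
ΣAȳ = (2880.00)(80.00) + (800.00)(5.00) + (800.00)(155.00) = 358400.00 in³
x̄ = 118720.00 / 4480.00 = 26.50 in
ȳ = 358400.00 / 4480.00 = 80.00 in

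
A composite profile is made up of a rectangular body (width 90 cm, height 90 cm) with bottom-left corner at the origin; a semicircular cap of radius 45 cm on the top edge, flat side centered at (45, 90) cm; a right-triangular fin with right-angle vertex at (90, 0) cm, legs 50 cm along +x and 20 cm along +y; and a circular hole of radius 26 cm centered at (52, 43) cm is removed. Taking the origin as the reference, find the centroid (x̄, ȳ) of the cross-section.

rectangular body: A = 90 × 90 = 8100.00, centroid at (45.00, 45.00).
semicircular top: A = ½π·45² = 3180.86, centroid at (45.00, 109.10).
triangular fin: A = ½·50·20 = 500.00, centroid at (106.67, 6.67).
hole: A = −π·26² = -2123.72, centroid at (52.00, 43.00).
ΣA = 9657.15 cm²
ΣAx̄ = (8100.00)(45.00) + (3180.86)(45.00) + (500.00)(106.67) + (-2123.72)(52.00) = 450538.88 cm³
ΣAȳ = (8100.00)(45.00) + (3180.86)(109.10) + (500.00)(6.67) + (-2123.72)(43.00) = 623541.15 cm³
x̄ = 450538.88 / 9657.15 = 46.65 cm
ȳ = 623541.15 / 9657.15 = 64.57 cm

x̄ = 46.65 cm, ȳ = 64.57 cm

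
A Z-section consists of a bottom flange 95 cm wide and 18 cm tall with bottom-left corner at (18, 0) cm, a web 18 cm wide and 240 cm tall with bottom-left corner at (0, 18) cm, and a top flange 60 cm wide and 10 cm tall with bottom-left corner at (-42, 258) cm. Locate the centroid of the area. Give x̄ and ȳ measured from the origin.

x̄ = 21.67 cm, ȳ = 116.04 cm

Part | A | x̄ᵢ | ȳᵢ | A·x̄ᵢ | A·ȳᵢ
bottom flange | 1710.00 | 65.50 | 9.00 | 112005.00 | 15390.00
web | 4320.00 | 9.00 | 138.00 | 38880.00 | 596160.00
top flange | 600.00 | -12.00 | 263.00 | -7200.00 | 157800.00
Σ | 6630.00 |  |  | 143685.00 | 769350.00
x̄ = 143685.00 / 6630.00 = 21.67 cm
ȳ = 769350.00 / 6630.00 = 116.04 cm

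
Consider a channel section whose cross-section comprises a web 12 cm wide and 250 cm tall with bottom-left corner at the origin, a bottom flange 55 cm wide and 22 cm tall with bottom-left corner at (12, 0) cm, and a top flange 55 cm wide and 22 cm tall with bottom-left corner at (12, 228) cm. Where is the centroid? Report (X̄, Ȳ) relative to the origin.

X̄ = 20.96 cm, Ȳ = 125.00 cm

web: A = 12 × 250 = 3000.00, centroid at (6.00, 125.00).
bottom flange: A = 55 × 22 = 1210.00, centroid at (39.50, 11.00).
top flange: A = 55 × 22 = 1210.00, centroid at (39.50, 239.00).
ΣA = 5420.00 cm², ΣAX̄ = 113590.00 cm³, ΣAȲ = 677500.00 cm³.
X̄ = 113590.00/5420.00 = 20.96 cm; Ȳ = 677500.00/5420.00 = 125.00 cm.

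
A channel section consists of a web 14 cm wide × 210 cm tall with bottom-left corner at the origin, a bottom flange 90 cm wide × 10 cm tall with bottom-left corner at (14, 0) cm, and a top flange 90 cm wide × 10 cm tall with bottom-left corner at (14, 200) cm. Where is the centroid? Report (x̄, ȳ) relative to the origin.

x̄ = 26.75 cm, ȳ = 105.00 cm

Part | A | x̄ᵢ | ȳᵢ | A·x̄ᵢ | A·ȳᵢ
web | 2940.00 | 7.00 | 105.00 | 20580.00 | 308700.00
bottom flange | 900.00 | 59.00 | 5.00 | 53100.00 | 4500.00
top flange | 900.00 | 59.00 | 205.00 | 53100.00 | 184500.00
Σ | 4740.00 |  |  | 126780.00 | 497700.00
x̄ = 126780.00 / 4740.00 = 26.75 cm
ȳ = 497700.00 / 4740.00 = 105.00 cm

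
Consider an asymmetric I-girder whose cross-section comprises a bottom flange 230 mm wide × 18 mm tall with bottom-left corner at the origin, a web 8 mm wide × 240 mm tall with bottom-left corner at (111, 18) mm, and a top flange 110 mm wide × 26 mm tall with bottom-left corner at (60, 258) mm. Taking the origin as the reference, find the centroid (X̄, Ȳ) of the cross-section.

bottom flange: A = 230 × 18 = 4140.00, centroid at (115.00, 9.00).
web: A = 8 × 240 = 1920.00, centroid at (115.00, 138.00).
top flange: A = 110 × 26 = 2860.00, centroid at (115.00, 271.00).
ΣA = 8920.00 mm², ΣAX̄ = 1025800.00 mm³, ΣAȲ = 1077280.00 mm³.
X̄ = 1025800.00/8920.00 = 115.00 mm; Ȳ = 1077280.00/8920.00 = 120.77 mm.

X̄ = 115.00 mm, Ȳ = 120.77 mm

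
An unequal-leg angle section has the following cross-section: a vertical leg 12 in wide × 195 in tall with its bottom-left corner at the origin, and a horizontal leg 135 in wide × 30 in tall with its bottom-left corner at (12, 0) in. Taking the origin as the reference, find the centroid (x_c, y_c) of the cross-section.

vertical leg: A = 12 × 195 = 2340.00, centroid at (6.00, 97.50).
horizontal leg: A = 135 × 30 = 4050.00, centroid at (79.50, 15.00).
ΣA = 6390.00 in², ΣAx_c = 336015.00 in³, ΣAy_c = 288900.00 in³.
x_c = 336015.00/6390.00 = 52.58 in; y_c = 288900.00/6390.00 = 45.21 in.

x_c = 52.58 in, y_c = 45.21 in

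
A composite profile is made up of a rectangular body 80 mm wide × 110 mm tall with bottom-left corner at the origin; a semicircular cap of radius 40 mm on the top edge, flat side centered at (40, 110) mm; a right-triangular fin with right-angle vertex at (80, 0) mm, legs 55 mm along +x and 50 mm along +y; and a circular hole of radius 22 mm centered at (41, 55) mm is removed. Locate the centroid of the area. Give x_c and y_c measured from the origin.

rectangular body: A = 80 × 110 = 8800.00, centroid at (40.00, 55.00).
semicircular top: A = ½π·40² = 2513.27, centroid at (40.00, 126.98).
triangular fin: A = ½·55·50 = 1375.00, centroid at (98.33, 16.67).
hole: A = −π·22² = -1520.53, centroid at (41.00, 55.00).
ΣA = 11167.74 mm², ΣAx_c = 525397.53 mm³, ΣAy_c = 742414.29 mm³.
x_c = 525397.53/11167.74 = 47.05 mm; y_c = 742414.29/11167.74 = 66.48 mm.

x_c = 47.05 mm, y_c = 66.48 mm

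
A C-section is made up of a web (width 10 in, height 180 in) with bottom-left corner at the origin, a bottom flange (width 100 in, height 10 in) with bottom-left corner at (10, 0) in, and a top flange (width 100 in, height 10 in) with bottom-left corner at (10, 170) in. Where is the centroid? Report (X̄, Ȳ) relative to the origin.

X̄ = 33.95 in, Ȳ = 90.00 in

web: A = 10 × 180 = 1800.00, centroid at (5.00, 90.00).
bottom flange: A = 100 × 10 = 1000.00, centroid at (60.00, 5.00).
top flange: A = 100 × 10 = 1000.00, centroid at (60.00, 175.00).
ΣA = 3800.00 in²
ΣAX̄ = (1800.00)(5.00) + (1000.00)(60.00) + (1000.00)(60.00) = 129000.00 in³
ΣAȲ = (1800.00)(90.00) + (1000.00)(5.00) + (1000.00)(175.00) = 342000.00 in³
X̄ = 129000.00 / 3800.00 = 33.95 in
Ȳ = 342000.00 / 3800.00 = 90.00 in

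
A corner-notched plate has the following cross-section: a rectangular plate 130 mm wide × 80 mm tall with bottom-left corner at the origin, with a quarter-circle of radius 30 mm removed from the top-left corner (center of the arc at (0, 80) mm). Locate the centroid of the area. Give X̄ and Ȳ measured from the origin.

X̄ = 68.81 mm, Ȳ = 38.01 mm

plate: A = 130 × 80 = 10400.00, centroid at (65.00, 40.00).
removed quarter-circle: A = −¼π·30² = -706.86, centroid at (12.73, 67.27).
ΣA = 9693.14 mm²
ΣAX̄ = (10400.00)(65.00) + (-706.86)(12.73) = 667000.00 mm³
ΣAȲ = (10400.00)(40.00) + (-706.86)(67.27) = 368451.33 mm³
X̄ = 667000.00 / 9693.14 = 68.81 mm
Ȳ = 368451.33 / 9693.14 = 38.01 mm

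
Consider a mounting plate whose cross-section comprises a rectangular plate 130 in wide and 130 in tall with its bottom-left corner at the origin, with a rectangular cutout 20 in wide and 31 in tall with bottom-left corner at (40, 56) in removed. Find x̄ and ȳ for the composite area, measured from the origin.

plate: A = 130 × 130 = 16900.00, centroid at (65.00, 65.00).
hole: A = −(20 × 31) = -620.00, centroid at (50.00, 71.50).
ΣA = 16280.00 in²
ΣAx̄ = (16900.00)(65.00) + (-620.00)(50.00) = 1067500.00 in³
ΣAȳ = (16900.00)(65.00) + (-620.00)(71.50) = 1054170.00 in³
x̄ = 1067500.00 / 16280.00 = 65.57 in
ȳ = 1054170.00 / 16280.00 = 64.75 in

x̄ = 65.57 in, ȳ = 64.75 in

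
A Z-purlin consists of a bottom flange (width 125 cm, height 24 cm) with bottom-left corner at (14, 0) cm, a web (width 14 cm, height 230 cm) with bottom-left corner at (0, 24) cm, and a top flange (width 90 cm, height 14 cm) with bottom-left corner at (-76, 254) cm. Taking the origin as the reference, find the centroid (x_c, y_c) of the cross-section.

x_c = 28.47 cm, y_c = 108.61 cm

Part | A | x̄ᵢ | ȳᵢ | A·x̄ᵢ | A·ȳᵢ
bottom flange | 3000.00 | 76.50 | 12.00 | 229500.00 | 36000.00
web | 3220.00 | 7.00 | 139.00 | 22540.00 | 447580.00
top flange | 1260.00 | -31.00 | 261.00 | -39060.00 | 328860.00
Σ | 7480.00 |  |  | 212980.00 | 812440.00
x_c = 212980.00 / 7480.00 = 28.47 cm
y_c = 812440.00 / 7480.00 = 108.61 cm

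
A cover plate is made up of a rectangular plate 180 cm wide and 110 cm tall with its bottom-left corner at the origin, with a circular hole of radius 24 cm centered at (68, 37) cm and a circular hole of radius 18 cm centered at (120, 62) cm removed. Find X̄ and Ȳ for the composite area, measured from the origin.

X̄ = 90.55 cm, Ȳ = 56.50 cm

Part | A | x̄ᵢ | ȳᵢ | A·x̄ᵢ | A·ȳᵢ
plate | 19800.00 | 90.00 | 55.00 | 1782000.00 | 1089000.00
hole 1 | -1809.56 | 68.00 | 37.00 | -123049.90 | -66953.62
hole 2 | -1017.88 | 120.00 | 62.00 | -122145.12 | -63108.31
Σ | 16972.57 |  |  | 1536804.98 | 958938.06
X̄ = 1536804.98 / 16972.57 = 90.55 cm
Ȳ = 958938.06 / 16972.57 = 56.50 cm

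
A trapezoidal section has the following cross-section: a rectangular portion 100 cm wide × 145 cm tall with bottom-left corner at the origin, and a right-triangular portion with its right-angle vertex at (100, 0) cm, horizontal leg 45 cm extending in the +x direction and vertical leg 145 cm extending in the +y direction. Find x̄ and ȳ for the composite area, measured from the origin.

x̄ = 61.94 cm, ȳ = 68.06 cm

rectangular portion: A = 100 × 145 = 14500.00, centroid at (50.00, 72.50).
triangular portion: A = ½·45·145 = 3262.50, centroid at (115.00, 48.33).
ΣA = 17762.50 cm²
ΣAx̄ = (14500.00)(50.00) + (3262.50)(115.00) = 1100187.50 cm³
ΣAȳ = (14500.00)(72.50) + (3262.50)(48.33) = 1208937.50 cm³
x̄ = 1100187.50 / 17762.50 = 61.94 cm
ȳ = 1208937.50 / 17762.50 = 68.06 cm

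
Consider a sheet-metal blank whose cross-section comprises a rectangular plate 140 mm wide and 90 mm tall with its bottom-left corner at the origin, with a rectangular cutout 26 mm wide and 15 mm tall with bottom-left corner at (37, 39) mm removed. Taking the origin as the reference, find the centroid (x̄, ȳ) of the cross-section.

x̄ = 70.64 mm, ȳ = 44.95 mm

plate: A = 140 × 90 = 12600.00, centroid at (70.00, 45.00).
hole: A = −(26 × 15) = -390.00, centroid at (50.00, 46.50).
ΣA = 12210.00 mm²
ΣAx̄ = (12600.00)(70.00) + (-390.00)(50.00) = 862500.00 mm³
ΣAȳ = (12600.00)(45.00) + (-390.00)(46.50) = 548865.00 mm³
x̄ = 862500.00 / 12210.00 = 70.64 mm
ȳ = 548865.00 / 12210.00 = 44.95 mm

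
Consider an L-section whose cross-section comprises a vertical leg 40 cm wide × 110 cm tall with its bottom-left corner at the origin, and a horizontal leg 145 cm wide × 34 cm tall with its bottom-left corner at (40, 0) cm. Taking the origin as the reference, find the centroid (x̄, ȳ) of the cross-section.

x̄ = 68.88 cm, ȳ = 34.92 cm

vertical leg: A = 40 × 110 = 4400.00, centroid at (20.00, 55.00).
horizontal leg: A = 145 × 34 = 4930.00, centroid at (112.50, 17.00).
ΣA = 9330.00 cm²
ΣAx̄ = (4400.00)(20.00) + (4930.00)(112.50) = 642625.00 cm³
ΣAȳ = (4400.00)(55.00) + (4930.00)(17.00) = 325810.00 cm³
x̄ = 642625.00 / 9330.00 = 68.88 cm
ȳ = 325810.00 / 9330.00 = 34.92 cm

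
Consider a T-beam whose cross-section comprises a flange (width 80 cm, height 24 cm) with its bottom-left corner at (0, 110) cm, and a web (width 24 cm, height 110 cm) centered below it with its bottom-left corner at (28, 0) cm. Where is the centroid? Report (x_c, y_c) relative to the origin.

web: A = 24 × 110 = 2640.00, centroid at (40.00, 55.00).
flange: A = 80 × 24 = 1920.00, centroid at (40.00, 122.00).
ΣA = 4560.00 cm², ΣAx_c = 182400.00 cm³, ΣAy_c = 379440.00 cm³.
x_c = 182400.00/4560.00 = 40.00 cm; y_c = 379440.00/4560.00 = 83.21 cm.

x_c = 40.00 cm, y_c = 83.21 cm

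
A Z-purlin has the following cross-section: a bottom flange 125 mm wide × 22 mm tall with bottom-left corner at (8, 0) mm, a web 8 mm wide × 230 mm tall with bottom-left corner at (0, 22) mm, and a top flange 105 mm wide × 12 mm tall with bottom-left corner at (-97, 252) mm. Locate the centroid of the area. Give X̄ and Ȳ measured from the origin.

X̄ = 24.81 mm, Ȳ = 103.83 mm

bottom flange: A = 125 × 22 = 2750.00, centroid at (70.50, 11.00).
web: A = 8 × 230 = 1840.00, centroid at (4.00, 137.00).
top flange: A = 105 × 12 = 1260.00, centroid at (-44.50, 258.00).
ΣA = 5850.00 mm²
ΣAX̄ = (2750.00)(70.50) + (1840.00)(4.00) + (1260.00)(-44.50) = 145165.00 mm³
ΣAȲ = (2750.00)(11.00) + (1840.00)(137.00) + (1260.00)(258.00) = 607410.00 mm³
X̄ = 145165.00 / 5850.00 = 24.81 mm
Ȳ = 607410.00 / 5850.00 = 103.83 mm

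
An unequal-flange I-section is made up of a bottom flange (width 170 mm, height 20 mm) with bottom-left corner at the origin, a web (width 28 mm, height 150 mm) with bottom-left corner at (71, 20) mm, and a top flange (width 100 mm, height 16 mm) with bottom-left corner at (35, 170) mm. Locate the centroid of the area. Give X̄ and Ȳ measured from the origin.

X̄ = 85.00 mm, Ȳ = 78.02 mm

Part | A | x̄ᵢ | ȳᵢ | A·x̄ᵢ | A·ȳᵢ
bottom flange | 3400.00 | 85.00 | 10.00 | 289000.00 | 34000.00
web | 4200.00 | 85.00 | 95.00 | 357000.00 | 399000.00
top flange | 1600.00 | 85.00 | 178.00 | 136000.00 | 284800.00
Σ | 9200.00 |  |  | 782000.00 | 717800.00
X̄ = 782000.00 / 9200.00 = 85.00 mm
Ȳ = 717800.00 / 9200.00 = 78.02 mm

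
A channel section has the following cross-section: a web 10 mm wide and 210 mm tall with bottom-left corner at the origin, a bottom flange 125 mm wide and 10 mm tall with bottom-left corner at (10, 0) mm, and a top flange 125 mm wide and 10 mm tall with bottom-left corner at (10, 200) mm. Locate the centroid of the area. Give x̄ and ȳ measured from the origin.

x̄ = 41.68 mm, ȳ = 105.00 mm

Part | A | x̄ᵢ | ȳᵢ | A·x̄ᵢ | A·ȳᵢ
web | 2100.00 | 5.00 | 105.00 | 10500.00 | 220500.00
bottom flange | 1250.00 | 72.50 | 5.00 | 90625.00 | 6250.00
top flange | 1250.00 | 72.50 | 205.00 | 90625.00 | 256250.00
Σ | 4600.00 |  |  | 191750.00 | 483000.00
x̄ = 191750.00 / 4600.00 = 41.68 mm
ȳ = 483000.00 / 4600.00 = 105.00 mm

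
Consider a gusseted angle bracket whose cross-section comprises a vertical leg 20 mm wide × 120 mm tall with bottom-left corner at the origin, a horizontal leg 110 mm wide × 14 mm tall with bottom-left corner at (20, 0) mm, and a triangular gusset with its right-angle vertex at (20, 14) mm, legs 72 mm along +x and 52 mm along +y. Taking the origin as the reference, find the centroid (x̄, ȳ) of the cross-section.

x̄ = 38.17 mm, ȳ = 36.72 mm

vertical leg: A = 20 × 120 = 2400.00, centroid at (10.00, 60.00).
horizontal leg: A = 110 × 14 = 1540.00, centroid at (75.00, 7.00).
gusset: A = ½·72·52 = 1872.00, centroid at (44.00, 31.33).
ΣA = 5812.00 mm²
ΣAx̄ = (2400.00)(10.00) + (1540.00)(75.00) + (1872.00)(44.00) = 221868.00 mm³
ΣAȳ = (2400.00)(60.00) + (1540.00)(7.00) + (1872.00)(31.33) = 213436.00 mm³
x̄ = 221868.00 / 5812.00 = 38.17 mm
ȳ = 213436.00 / 5812.00 = 36.72 mm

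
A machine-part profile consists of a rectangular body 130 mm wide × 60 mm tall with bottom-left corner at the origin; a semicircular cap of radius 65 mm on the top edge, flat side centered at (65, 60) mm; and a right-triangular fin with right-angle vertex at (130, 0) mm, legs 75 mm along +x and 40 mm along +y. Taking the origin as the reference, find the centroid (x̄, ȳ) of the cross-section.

x̄ = 73.47 mm, ȳ = 52.41 mm

rectangular body: A = 130 × 60 = 7800.00, centroid at (65.00, 30.00).
semicircular top: A = ½π·65² = 6636.61, centroid at (65.00, 87.59).
triangular fin: A = ½·75·40 = 1500.00, centroid at (155.00, 13.33).
ΣA = 15936.61 mm²
ΣAx̄ = (7800.00)(65.00) + (6636.61)(65.00) + (1500.00)(155.00) = 1170879.94 mm³
ΣAȳ = (7800.00)(30.00) + (6636.61)(87.59) + (1500.00)(13.33) = 835280.20 mm³
x̄ = 1170879.94 / 15936.61 = 73.47 mm
ȳ = 835280.20 / 15936.61 = 52.41 mm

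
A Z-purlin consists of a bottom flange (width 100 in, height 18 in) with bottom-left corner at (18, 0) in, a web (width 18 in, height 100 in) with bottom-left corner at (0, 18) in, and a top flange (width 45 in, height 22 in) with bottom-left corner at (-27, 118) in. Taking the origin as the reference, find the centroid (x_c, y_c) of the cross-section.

bottom flange: A = 100 × 18 = 1800.00, centroid at (68.00, 9.00).
web: A = 18 × 100 = 1800.00, centroid at (9.00, 68.00).
top flange: A = 45 × 22 = 990.00, centroid at (-4.50, 129.00).
ΣA = 4590.00 in²
ΣAx_c = (1800.00)(68.00) + (1800.00)(9.00) + (990.00)(-4.50) = 134145.00 in³
ΣAy_c = (1800.00)(9.00) + (1800.00)(68.00) + (990.00)(129.00) = 266310.00 in³
x_c = 134145.00 / 4590.00 = 29.23 in
y_c = 266310.00 / 4590.00 = 58.02 in

x_c = 29.23 in, y_c = 58.02 in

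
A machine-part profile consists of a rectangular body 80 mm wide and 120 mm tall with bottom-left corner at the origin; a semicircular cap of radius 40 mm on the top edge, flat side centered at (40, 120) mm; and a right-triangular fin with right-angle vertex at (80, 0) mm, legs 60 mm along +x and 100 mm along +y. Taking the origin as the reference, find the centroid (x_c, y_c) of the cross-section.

rectangular body: A = 80 × 120 = 9600.00, centroid at (40.00, 60.00).
semicircular top: A = ½π·40² = 2513.27, centroid at (40.00, 136.98).
triangular fin: A = ½·60·100 = 3000.00, centroid at (100.00, 33.33).
ΣA = 15113.27 mm²
ΣAx_c = (9600.00)(40.00) + (2513.27)(40.00) + (3000.00)(100.00) = 784530.96 mm³
ΣAy_c = (9600.00)(60.00) + (2513.27)(136.98) + (3000.00)(33.33) = 1020259.56 mm³
x_c = 784530.96 / 15113.27 = 51.91 mm
y_c = 1020259.56 / 15113.27 = 67.51 mm

x_c = 51.91 mm, y_c = 67.51 mm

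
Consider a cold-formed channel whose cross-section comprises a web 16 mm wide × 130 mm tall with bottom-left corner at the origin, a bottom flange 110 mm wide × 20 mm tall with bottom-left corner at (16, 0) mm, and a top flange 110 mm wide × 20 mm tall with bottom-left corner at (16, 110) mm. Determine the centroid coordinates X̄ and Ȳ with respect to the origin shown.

X̄ = 50.78 mm, Ȳ = 65.00 mm

web: A = 16 × 130 = 2080.00, centroid at (8.00, 65.00).
bottom flange: A = 110 × 20 = 2200.00, centroid at (71.00, 10.00).
top flange: A = 110 × 20 = 2200.00, centroid at (71.00, 120.00).
ΣA = 6480.00 mm², ΣAX̄ = 329040.00 mm³, ΣAȲ = 421200.00 mm³.
X̄ = 329040.00/6480.00 = 50.78 mm; Ȳ = 421200.00/6480.00 = 65.00 mm.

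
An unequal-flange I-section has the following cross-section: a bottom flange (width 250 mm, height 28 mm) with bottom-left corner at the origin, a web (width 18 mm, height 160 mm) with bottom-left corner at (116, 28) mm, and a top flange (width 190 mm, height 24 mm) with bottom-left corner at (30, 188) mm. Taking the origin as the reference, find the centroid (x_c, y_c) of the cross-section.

bottom flange: A = 250 × 28 = 7000.00, centroid at (125.00, 14.00).
web: A = 18 × 160 = 2880.00, centroid at (125.00, 108.00).
top flange: A = 190 × 24 = 4560.00, centroid at (125.00, 200.00).
ΣA = 14440.00 mm²
ΣAx_c = (7000.00)(125.00) + (2880.00)(125.00) + (4560.00)(125.00) = 1805000.00 mm³
ΣAy_c = (7000.00)(14.00) + (2880.00)(108.00) + (4560.00)(200.00) = 1321040.00 mm³
x_c = 1805000.00 / 14440.00 = 125.00 mm
y_c = 1321040.00 / 14440.00 = 91.48 mm

x_c = 125.00 mm, y_c = 91.48 mm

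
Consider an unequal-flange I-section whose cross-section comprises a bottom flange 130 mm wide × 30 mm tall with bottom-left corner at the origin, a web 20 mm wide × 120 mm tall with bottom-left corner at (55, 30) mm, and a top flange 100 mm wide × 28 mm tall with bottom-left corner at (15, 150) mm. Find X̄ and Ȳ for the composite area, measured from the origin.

X̄ = 65.00 mm, Ȳ = 80.63 mm

bottom flange: A = 130 × 30 = 3900.00, centroid at (65.00, 15.00).
web: A = 20 × 120 = 2400.00, centroid at (65.00, 90.00).
top flange: A = 100 × 28 = 2800.00, centroid at (65.00, 164.00).
ΣA = 9100.00 mm², ΣAX̄ = 591500.00 mm³, ΣAȲ = 733700.00 mm³.
X̄ = 591500.00/9100.00 = 65.00 mm; Ȳ = 733700.00/9100.00 = 80.63 mm.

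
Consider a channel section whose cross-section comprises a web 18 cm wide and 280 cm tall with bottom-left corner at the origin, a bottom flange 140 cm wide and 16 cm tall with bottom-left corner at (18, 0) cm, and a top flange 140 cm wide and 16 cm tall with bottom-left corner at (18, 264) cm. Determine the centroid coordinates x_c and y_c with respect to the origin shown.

Part | A | x̄ᵢ | ȳᵢ | A·x̄ᵢ | A·ȳᵢ
web | 5040.00 | 9.00 | 140.00 | 45360.00 | 705600.00
bottom flange | 2240.00 | 88.00 | 8.00 | 197120.00 | 17920.00
top flange | 2240.00 | 88.00 | 272.00 | 197120.00 | 609280.00
Σ | 9520.00 |  |  | 439600.00 | 1332800.00
x_c = 439600.00 / 9520.00 = 46.18 cm
y_c = 1332800.00 / 9520.00 = 140.00 cm

x_c = 46.18 cm, y_c = 140.00 cm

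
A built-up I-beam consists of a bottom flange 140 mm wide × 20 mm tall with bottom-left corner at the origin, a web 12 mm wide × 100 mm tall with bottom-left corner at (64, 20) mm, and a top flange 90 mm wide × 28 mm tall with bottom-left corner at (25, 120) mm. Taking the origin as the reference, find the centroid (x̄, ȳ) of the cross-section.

bottom flange: A = 140 × 20 = 2800.00, centroid at (70.00, 10.00).
web: A = 12 × 100 = 1200.00, centroid at (70.00, 70.00).
top flange: A = 90 × 28 = 2520.00, centroid at (70.00, 134.00).
ΣA = 6520.00 mm², ΣAx̄ = 456400.00 mm³, ΣAȳ = 449680.00 mm³.
x̄ = 456400.00/6520.00 = 70.00 mm; ȳ = 449680.00/6520.00 = 68.97 mm.

x̄ = 70.00 mm, ȳ = 68.97 mm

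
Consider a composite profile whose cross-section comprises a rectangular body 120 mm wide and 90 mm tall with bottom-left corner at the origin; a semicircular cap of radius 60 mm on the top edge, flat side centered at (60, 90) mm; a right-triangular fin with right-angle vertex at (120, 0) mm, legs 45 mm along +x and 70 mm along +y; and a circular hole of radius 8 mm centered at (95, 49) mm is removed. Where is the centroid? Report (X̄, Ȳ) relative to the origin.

X̄ = 66.23 mm, Ȳ = 65.39 mm

Part | A | x̄ᵢ | ȳᵢ | A·x̄ᵢ | A·ȳᵢ
rectangular body | 10800.00 | 60.00 | 45.00 | 648000.00 | 486000.00
semicircular top | 5654.87 | 60.00 | 115.46 | 339292.01 | 652938.01
triangular fin | 1575.00 | 135.00 | 23.33 | 212625.00 | 36750.00
hole | -201.06 | 95.00 | 49.00 | -19100.88 | -9852.03
Σ | 17828.80 |  |  | 1180816.12 | 1165835.98
X̄ = 1180816.12 / 17828.80 = 66.23 mm
Ȳ = 1165835.98 / 17828.80 = 65.39 mm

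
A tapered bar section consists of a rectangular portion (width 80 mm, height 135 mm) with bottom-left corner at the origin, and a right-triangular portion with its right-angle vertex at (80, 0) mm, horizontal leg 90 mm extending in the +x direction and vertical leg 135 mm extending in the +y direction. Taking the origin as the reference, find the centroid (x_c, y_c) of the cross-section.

rectangular portion: A = 80 × 135 = 10800.00, centroid at (40.00, 67.50).
triangular portion: A = ½·90·135 = 6075.00, centroid at (110.00, 45.00).
ΣA = 16875.00 mm²
ΣAx_c = (10800.00)(40.00) + (6075.00)(110.00) = 1100250.00 mm³
ΣAy_c = (10800.00)(67.50) + (6075.00)(45.00) = 1002375.00 mm³
x_c = 1100250.00 / 16875.00 = 65.20 mm
y_c = 1002375.00 / 16875.00 = 59.40 mm

x_c = 65.20 mm, y_c = 59.40 mm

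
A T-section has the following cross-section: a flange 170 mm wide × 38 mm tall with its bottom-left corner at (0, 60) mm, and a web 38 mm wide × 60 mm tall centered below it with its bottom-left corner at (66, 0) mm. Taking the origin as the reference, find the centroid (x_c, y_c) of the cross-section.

x_c = 85.00 mm, y_c = 66.22 mm

Part | A | x̄ᵢ | ȳᵢ | A·x̄ᵢ | A·ȳᵢ
web | 2280.00 | 85.00 | 30.00 | 193800.00 | 68400.00
flange | 6460.00 | 85.00 | 79.00 | 549100.00 | 510340.00
Σ | 8740.00 |  |  | 742900.00 | 578740.00
x_c = 742900.00 / 8740.00 = 85.00 mm
y_c = 578740.00 / 8740.00 = 66.22 mm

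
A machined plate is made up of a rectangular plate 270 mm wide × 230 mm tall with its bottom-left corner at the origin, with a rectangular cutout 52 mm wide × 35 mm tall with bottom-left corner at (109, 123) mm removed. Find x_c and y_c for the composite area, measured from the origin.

x_c = 135.00 mm, y_c = 114.23 mm

plate: A = 270 × 230 = 62100.00, centroid at (135.00, 115.00).
hole: A = −(52 × 35) = -1820.00, centroid at (135.00, 140.50).
ΣA = 60280.00 mm²
ΣAx_c = (62100.00)(135.00) + (-1820.00)(135.00) = 8137800.00 mm³
ΣAy_c = (62100.00)(115.00) + (-1820.00)(140.50) = 6885790.00 mm³
x_c = 8137800.00 / 60280.00 = 135.00 mm
y_c = 6885790.00 / 60280.00 = 114.23 mm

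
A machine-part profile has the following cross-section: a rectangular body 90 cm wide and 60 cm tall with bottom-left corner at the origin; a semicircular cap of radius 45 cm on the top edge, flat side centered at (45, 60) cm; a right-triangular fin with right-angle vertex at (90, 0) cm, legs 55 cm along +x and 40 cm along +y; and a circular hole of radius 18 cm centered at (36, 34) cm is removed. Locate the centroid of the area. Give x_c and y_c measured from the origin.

Part | A | x̄ᵢ | ȳᵢ | A·x̄ᵢ | A·ȳᵢ
rectangular body | 5400.00 | 45.00 | 30.00 | 243000.00 | 162000.00
semicircular top | 3180.86 | 45.00 | 79.10 | 143138.82 | 251601.75
triangular fin | 1100.00 | 108.33 | 13.33 | 119166.67 | 14666.67
hole | -1017.88 | 36.00 | 34.00 | -36643.54 | -34607.78
Σ | 8662.99 |  |  | 468661.95 | 393660.64
x_c = 468661.95 / 8662.99 = 54.10 cm
y_c = 393660.64 / 8662.99 = 45.44 cm

x_c = 54.10 cm, y_c = 45.44 cm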